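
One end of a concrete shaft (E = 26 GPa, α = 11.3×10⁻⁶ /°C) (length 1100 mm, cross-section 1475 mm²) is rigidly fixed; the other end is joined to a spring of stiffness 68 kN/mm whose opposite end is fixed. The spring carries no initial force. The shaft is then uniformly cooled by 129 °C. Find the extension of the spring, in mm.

δ ≈ 0.543 mm

The unrestrained thermal change is αΔT L = 11.3×10⁻⁶ × 129 × 1100 = 1.603 mm.
With a force P in the spring, the elastic change of the shaft is PL/(AE) and that of the spring is P/k; compatibility requires their sum to equal δ_free.
So P = δ_free / [L/(AE) + 1/k] = 1.603 / [ 1100/(1475×26×10³) + 1/(68×10³) ].
P = 1.603 / 4.339×10⁻⁵ = 36960 N.
Spring extension = P/k = 36960/(68×10³) = 0.5435 mm.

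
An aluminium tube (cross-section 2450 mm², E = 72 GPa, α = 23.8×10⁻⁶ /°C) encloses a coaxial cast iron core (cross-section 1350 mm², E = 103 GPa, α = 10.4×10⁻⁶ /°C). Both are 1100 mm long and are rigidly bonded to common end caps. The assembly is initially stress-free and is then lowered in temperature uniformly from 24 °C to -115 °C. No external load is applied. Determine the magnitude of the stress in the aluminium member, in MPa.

σ ≈ 59.1 MPa (tensile)

The aluminium has the larger α, so on cooling it would change length more than the cast iron if both were free. The rigid plates force a common final length, so the aluminium is put into tension and the cast iron into compression, with equal and opposite forces P (no external load).
Equating the net (thermal + elastic) strains gives |α₁ − α₂|·ΔT = P·[1/(A₁E₁) + 1/(A₂E₂)].
|α₁ − α₂|·ΔT = 13.4×10⁻⁶ × 139 = 0.001863.
1/(A₁E₁) + 1/(A₂E₂) = 1/(2450×72×10³) + 1/(1350×103×10³) = 1.286×10⁻⁸ N⁻¹.
P = 0.001863 / 1.286×10⁻⁸ = 144800 N = 144.8 kN.
σ_{aluminium} = P/A₁ = 144800/2450 = 59.11 MPa, tensile.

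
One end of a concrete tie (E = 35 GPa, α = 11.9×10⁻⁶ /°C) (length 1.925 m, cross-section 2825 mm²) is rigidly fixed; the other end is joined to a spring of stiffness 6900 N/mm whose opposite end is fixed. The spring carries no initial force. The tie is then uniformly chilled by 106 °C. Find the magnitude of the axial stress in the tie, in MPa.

The unrestrained thermal change is αΔT L = 11.9×10⁻⁶ × 106 × 1925 = 2.428 mm.
With a force P in the spring, the elastic change of the tie is PL/(AE) and that of the spring is P/k; compatibility requires their sum to equal δ_free.
So P = δ_free / [L/(AE) + 1/k] = 2.428 / [ 1925/(2825×35×10³) + 1/(6900) ].
P = 2.428 / 0.0001644 = 14770 N.
σ = P/A = 14770/2825 = 5.228 MPa.

σ ≈ 5.23 MPa (tensile)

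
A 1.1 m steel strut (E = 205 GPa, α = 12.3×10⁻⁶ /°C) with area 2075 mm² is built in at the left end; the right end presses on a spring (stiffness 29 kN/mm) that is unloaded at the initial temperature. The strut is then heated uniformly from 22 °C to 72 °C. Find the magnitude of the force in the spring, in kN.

P ≈ 18.2 kN

If the spring were absent the strut would lengthen by αΔT L = 12.3×10⁻⁶ × 50 × 1100 = 0.6765 mm.
Let P be the compressive force at the spring. The strut shortens elastically by PL/(AE) and the spring compresses by P/k; together these equal δ_free.
So P = δ_free / [L/(AE) + 1/k] = 0.6765 / [ 1100/(2075×205×10³) + 1/(29×10³) ].
P = 0.6765 / 3.707×10⁻⁵ = 18250 N.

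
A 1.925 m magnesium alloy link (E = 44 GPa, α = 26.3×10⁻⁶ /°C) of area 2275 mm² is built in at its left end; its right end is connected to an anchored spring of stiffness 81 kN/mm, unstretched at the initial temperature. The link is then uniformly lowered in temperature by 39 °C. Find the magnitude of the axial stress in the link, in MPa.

Free thermal contraction: δ_free = αΔT L = 26.3×10⁻⁶ × 39 × 1925 = 1.974 mm.
With a force P in the spring, the elastic change of the link is PL/(AE) and that of the spring is P/k; compatibility requires their sum to equal δ_free.
P [ L/(AE) + 1/k ] = δ_free → P [ 1925/(2275×44×10³) + 1/(81×10³) ] = 1.974.
P = 1.974 / 3.158×10⁻⁵ = 62530 N.
σ = P/A = 62530/2275 = 27.49 MPa.

σ ≈ 27.5 MPa (tensile)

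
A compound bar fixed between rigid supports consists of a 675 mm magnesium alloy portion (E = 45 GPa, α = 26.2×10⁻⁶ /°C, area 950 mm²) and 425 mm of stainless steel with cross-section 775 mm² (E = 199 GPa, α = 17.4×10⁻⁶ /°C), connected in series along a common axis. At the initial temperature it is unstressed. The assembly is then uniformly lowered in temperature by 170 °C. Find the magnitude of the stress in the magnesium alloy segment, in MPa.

σ ≈ 242 MPa (tensile)

With the walls removed the bar would change length by δ_free = Σ αᵢΔT Lᵢ = 26.2×10⁻⁶×170×675 + 17.4×10⁻⁶×170×425 = 4.264 mm.
The walls prevent any net length change, so an axial force P (same in every segment) develops. Compatibility: P · Σ Lᵢ/(AᵢEᵢ) = δ_free.
Σ Lᵢ/(AᵢEᵢ) = 675/(950×45×10³) + 425/(775×199×10³) = 1.855×10⁻⁵ mm/N.
Hence P = δ_free / Σ(L/AE) = 4.264/1.855×10⁻⁵ = 229.9 kN (tensile).
σ_{magnesium alloy} = P / A = 229900 / 950 = 242 MPa.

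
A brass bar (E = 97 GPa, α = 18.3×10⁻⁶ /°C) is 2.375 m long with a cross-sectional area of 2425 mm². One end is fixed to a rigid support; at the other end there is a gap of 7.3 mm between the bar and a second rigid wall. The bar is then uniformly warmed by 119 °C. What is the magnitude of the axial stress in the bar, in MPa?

σ ≈ 0 MPa

Unrestrained expansion: δ_free = αΔT L = 18.3×10⁻⁶ × 119 × 2375 = 5.172 mm.
This is smaller than the 7.3 mm clearance, so the bar expands freely without reaching the stop — the stress is zero.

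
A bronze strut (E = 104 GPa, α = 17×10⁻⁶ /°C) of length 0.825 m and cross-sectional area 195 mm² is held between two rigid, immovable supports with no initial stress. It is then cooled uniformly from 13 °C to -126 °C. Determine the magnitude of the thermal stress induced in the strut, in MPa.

σ ≈ 246 MPa (tensile)

With length fixed, the mechanical strain must cancel the thermal strain αΔT = 17×10⁻⁶ × 139 = 2363×10⁻⁶.
σ = EαΔT = 104×10³ × 17×10⁻⁶ × 139 = 245.8 MPa (tensile; the strut is trying to contract).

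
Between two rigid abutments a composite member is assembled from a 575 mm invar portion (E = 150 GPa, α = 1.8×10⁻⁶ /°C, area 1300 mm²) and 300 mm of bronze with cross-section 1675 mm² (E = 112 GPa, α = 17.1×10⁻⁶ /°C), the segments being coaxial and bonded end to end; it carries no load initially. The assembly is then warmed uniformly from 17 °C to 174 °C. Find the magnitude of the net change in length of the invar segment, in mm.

If the supports were absent, the total length change would be Σ αᵢΔT Lᵢ = 1.8×10⁻⁶×157×575 + 17.1×10⁻⁶×157×300 = 0.9679 mm.
Since the ends are fixed, an axial force P builds up, equal in every segment, with P · Σ Lᵢ/(AᵢEᵢ) = δ_free.
The series flexibility is Σ Lᵢ/(AᵢEᵢ) = 575/(1300×150×10³) + 300/(1675×112×10³) = 4.548×10⁻⁶ mm/N.
P = 0.9679 / 4.548×10⁻⁶ = 212800 N = 212.8 kN, compressive.
For the invar segment, free thermal change = 1.8×10⁻⁶×157×575 = 0.1625 mm and elastic change from P = 212800×575/(1300×150×10³) = 0.6276 mm; these oppose, so the net change is 0.465 mm (segment shortens).

|ΔL| ≈ 0.465 mm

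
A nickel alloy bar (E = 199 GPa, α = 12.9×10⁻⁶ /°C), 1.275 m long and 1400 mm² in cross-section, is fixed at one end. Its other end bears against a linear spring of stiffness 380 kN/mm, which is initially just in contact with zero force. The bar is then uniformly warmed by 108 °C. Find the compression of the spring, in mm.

Free thermal expansion: δ_free = αΔT L = 12.9×10⁻⁶ × 108 × 1275 = 1.776 mm.
Let P be the compressive force at the spring. The bar shortens elastically by PL/(AE) and the spring compresses by P/k; together these equal δ_free.
So P = δ_free / [L/(AE) + 1/k] = 1.776 / [ 1275/(1400×199×10³) + 1/(380×10³) ].
P = 1.776 / 7.208×10⁻⁶ = 246400 N.
Spring compression = P/k = 246400/(380×10³) = 0.6485 mm.

δ ≈ 0.649 mm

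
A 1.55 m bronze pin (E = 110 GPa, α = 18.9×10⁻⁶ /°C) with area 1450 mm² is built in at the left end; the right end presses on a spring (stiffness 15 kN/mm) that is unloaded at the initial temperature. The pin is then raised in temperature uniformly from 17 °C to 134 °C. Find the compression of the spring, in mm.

δ ≈ 2.99 mm

The unrestrained thermal change is αΔT L = 18.9×10⁻⁶ × 117 × 1550 = 3.428 mm.
Let P be the compressive force at the spring. The pin shortens elastically by PL/(AE) and the spring compresses by P/k; together these equal δ_free.
So P = δ_free / [L/(AE) + 1/k] = 3.428 / [ 1550/(1450×110×10³) + 1/(15×10³) ].
P = 3.428 / 7.638×10⁻⁵ = 44870 N.
Spring compression = P/k = 44870/(15×10³) = 2.991 mm.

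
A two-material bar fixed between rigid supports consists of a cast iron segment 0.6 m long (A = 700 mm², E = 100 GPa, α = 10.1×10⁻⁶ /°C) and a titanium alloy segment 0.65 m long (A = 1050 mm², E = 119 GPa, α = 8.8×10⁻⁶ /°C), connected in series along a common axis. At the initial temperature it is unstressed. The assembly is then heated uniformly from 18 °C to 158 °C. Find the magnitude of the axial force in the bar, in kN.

P ≈ 120 kN (compressive)

If the supports were absent, the total length change would be Σ αᵢΔT Lᵢ = 10.1×10⁻⁶×140×600 + 8.8×10⁻⁶×140×650 = 1.649 mm.
Since the ends are fixed, an axial force P builds up, equal in every segment, with P · Σ Lᵢ/(AᵢEᵢ) = δ_free.
Σ Lᵢ/(AᵢEᵢ) = 600/(700×100×10³) + 650/(1050×119×10³) = 1.377×10⁻⁵ mm/N.
So P = 1.649 / 1.377×10⁻⁵ = 119.7 kN, compressive.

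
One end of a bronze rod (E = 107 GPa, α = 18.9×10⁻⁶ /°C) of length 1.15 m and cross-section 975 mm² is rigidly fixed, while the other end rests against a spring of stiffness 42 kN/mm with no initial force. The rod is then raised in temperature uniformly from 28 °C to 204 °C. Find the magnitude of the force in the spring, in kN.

If the spring were absent the rod would lengthen by αΔT L = 18.9×10⁻⁶ × 176 × 1150 = 3.825 mm.
With a force P in the spring, the elastic change of the rod is PL/(AE) and that of the spring is P/k; compatibility requires their sum to equal δ_free.
So P = δ_free / [L/(AE) + 1/k] = 3.825 / [ 1150/(975×107×10³) + 1/(42×10³) ].
P = 3.825 / 3.483×10⁻⁵ = 109800 N.

P ≈ 110 kN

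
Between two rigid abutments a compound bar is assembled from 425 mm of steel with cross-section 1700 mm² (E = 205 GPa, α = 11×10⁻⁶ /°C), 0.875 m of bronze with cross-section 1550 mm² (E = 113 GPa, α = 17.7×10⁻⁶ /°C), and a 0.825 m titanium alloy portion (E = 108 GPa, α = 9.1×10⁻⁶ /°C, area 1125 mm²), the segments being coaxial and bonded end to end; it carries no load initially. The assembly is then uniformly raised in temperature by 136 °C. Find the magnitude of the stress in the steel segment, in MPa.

If the supports were absent, the total length change would be Σ αᵢΔT Lᵢ = 11×10⁻⁶×136×425 + 17.7×10⁻⁶×136×875 + 9.1×10⁻⁶×136×825 = 3.763 mm.
The rigid supports impose zero overall length change; the single axial force P common to all segments must satisfy P Σ Lᵢ/(AᵢEᵢ) = δ_free.
Σ Lᵢ/(AᵢEᵢ) = 425/(1700×205×10³) + 875/(1550×113×10³) + 825/(1125×108×10³) = 1.301×10⁻⁵ mm/N.
So P = 3.763 / 1.301×10⁻⁵ = 289.4 kN, compressive.
σ_{steel} = P / A = 289400 / 1700 = 170.2 MPa.

σ ≈ 170 MPa (compressive)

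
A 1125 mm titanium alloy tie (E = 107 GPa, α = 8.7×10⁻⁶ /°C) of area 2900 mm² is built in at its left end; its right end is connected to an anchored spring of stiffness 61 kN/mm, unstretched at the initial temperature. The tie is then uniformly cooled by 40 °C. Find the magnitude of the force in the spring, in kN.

P ≈ 19.6 kN

Free thermal contraction: δ_free = αΔT L = 8.7×10⁻⁶ × 40 × 1125 = 0.3915 mm.
Let P be the tensile force in the spring. The tie extends elastically by PL/(AE) and the spring stretches by P/k; together these equal δ_free.
P [ L/(AE) + 1/k ] = δ_free → P [ 1125/(2900×107×10³) + 1/(61×10³) ] = 0.3915.
P = 0.3915 / 2.002×10⁻⁵ = 19560 N.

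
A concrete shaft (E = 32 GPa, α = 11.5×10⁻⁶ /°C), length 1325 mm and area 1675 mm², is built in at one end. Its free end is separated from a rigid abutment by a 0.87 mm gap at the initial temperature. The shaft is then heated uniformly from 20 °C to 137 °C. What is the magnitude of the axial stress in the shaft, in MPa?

If the wall were absent the shaft would grow by αΔT L = 11.5×10⁻⁶ × 117 × 1325 = 1.783 mm.
This exceeds the 0.87 mm gap, so the wall pushes back. The portion of expansion that must be recovered elastically is δ_free − gap = 1.783 − 0.87 = 0.9128 mm.
Compatibility: PL/(AE) = 0.9128 mm, so σ = P/A = E × (0.9128/1325) = 22.04 MPa.

σ ≈ 22 MPa (compressive)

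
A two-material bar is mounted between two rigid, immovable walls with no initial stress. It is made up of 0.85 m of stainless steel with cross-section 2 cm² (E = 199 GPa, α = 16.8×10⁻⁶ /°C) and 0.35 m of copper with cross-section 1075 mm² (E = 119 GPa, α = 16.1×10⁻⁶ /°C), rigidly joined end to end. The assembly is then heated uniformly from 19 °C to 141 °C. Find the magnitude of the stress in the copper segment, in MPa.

σ ≈ 93.8 MPa (compressive)

Free thermal expansion of the whole bar: Σ αᵢΔT Lᵢ = 16.8×10⁻⁶×122×850 + 16.1×10⁻⁶×122×350 = 2.43 mm.
The walls prevent any net length change, so an axial force P (same in every segment) develops. Compatibility: P · Σ Lᵢ/(AᵢEᵢ) = δ_free.
The series flexibility is Σ Lᵢ/(AᵢEᵢ) = 850/(200×199×10³) + 350/(1075×119×10³) = 2.409×10⁻⁵ mm/N.
So P = 2.43 / 2.409×10⁻⁵ = 100.8 kN, compressive.
σ_{copper} = P / A = 100800 / 1075 = 93.81 MPa.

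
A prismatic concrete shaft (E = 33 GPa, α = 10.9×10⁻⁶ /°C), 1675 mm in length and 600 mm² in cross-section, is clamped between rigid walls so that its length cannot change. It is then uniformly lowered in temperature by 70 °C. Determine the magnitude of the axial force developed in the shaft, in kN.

The ends cannot move, so σ = EαΔT = 33×10³ × 10.9×10⁻⁶ × 70 = 25.18 MPa.
P = AEαΔT = 600 × 33×10³ × 10.9×10⁻⁶ × 70 = 15.11 kN (tensile).

P ≈ 15.1 kN (tensile)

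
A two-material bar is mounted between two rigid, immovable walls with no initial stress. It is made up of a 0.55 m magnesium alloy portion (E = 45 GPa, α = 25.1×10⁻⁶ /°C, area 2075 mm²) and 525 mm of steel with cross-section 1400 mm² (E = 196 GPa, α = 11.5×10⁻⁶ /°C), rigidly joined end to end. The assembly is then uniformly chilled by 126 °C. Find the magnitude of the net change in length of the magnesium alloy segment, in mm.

If the supports were absent, the total length change would be Σ αᵢΔT Lᵢ = 25.1×10⁻⁶×126×550 + 11.5×10⁻⁶×126×525 = 2.5 mm.
The walls prevent any net length change, so an axial force P (same in every segment) develops. Compatibility: P · Σ Lᵢ/(AᵢEᵢ) = δ_free.
Σ Lᵢ/(AᵢEᵢ) = 550/(2075×45×10³) + 525/(1400×196×10³) = 7.803×10⁻⁶ mm/N.
Hence P = δ_free / Σ(L/AE) = 2.5/7.803×10⁻⁶ = 320.4 kN (tensile).
For the magnesium alloy segment, free thermal change = 25.1×10⁻⁶×126×550 = 1.739 mm and elastic change from P = 320400×550/(2075×45×10³) = 1.887 mm; these oppose, so the net change is 0.148 mm (segment lengthens).

|ΔL| ≈ 0.148 mm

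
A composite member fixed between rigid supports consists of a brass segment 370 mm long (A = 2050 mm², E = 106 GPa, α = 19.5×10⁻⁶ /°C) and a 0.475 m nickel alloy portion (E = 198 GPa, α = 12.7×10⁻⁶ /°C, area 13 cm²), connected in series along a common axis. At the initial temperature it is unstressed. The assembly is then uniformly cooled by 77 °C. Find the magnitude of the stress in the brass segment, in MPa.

σ ≈ 140 MPa (tensile)

With the walls removed the bar would change length by δ_free = Σ αᵢΔT Lᵢ = 19.5×10⁻⁶×77×370 + 12.7×10⁻⁶×77×475 = 1.02 mm.
Since the ends are fixed, an axial force P builds up, equal in every segment, with P · Σ Lᵢ/(AᵢEᵢ) = δ_free.
The series flexibility is Σ Lᵢ/(AᵢEᵢ) = 370/(2050×106×10³) + 475/(1300×198×10³) = 3.548×10⁻⁶ mm/N.
P = 1.02 / 3.548×10⁻⁶ = 287500 N = 287.5 kN, tensile.
σ_{brass} = P / A = 287500 / 2050 = 140.2 MPa.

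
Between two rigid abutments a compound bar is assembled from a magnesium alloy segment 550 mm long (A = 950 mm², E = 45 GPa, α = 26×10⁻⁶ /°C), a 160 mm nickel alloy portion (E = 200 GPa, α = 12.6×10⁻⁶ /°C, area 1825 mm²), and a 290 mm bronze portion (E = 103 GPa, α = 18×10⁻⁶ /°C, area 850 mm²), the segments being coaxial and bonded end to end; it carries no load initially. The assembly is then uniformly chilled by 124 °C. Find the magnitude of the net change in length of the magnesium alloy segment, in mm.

Free thermal contraction of the whole bar: Σ αᵢΔT Lᵢ = 26×10⁻⁶×124×550 + 12.6×10⁻⁶×124×160 + 18×10⁻⁶×124×290 = 2.67 mm.
The walls prevent any net length change, so an axial force P (same in every segment) develops. Compatibility: P · Σ Lᵢ/(AᵢEᵢ) = δ_free.
The series flexibility is Σ Lᵢ/(AᵢEᵢ) = 550/(950×45×10³) + 160/(1825×200×10³) + 290/(850×103×10³) = 1.662×10⁻⁵ mm/N.
P = 2.67 / 1.662×10⁻⁵ = 160700 N = 160.7 kN, tensile.
For the magnesium alloy segment, free thermal change = 26×10⁻⁶×124×550 = 1.773 mm and elastic change from P = 160700×550/(950×45×10³) = 2.068 mm; these oppose, so the net change is 0.294 mm (segment lengthens).

|ΔL| ≈ 0.294 mm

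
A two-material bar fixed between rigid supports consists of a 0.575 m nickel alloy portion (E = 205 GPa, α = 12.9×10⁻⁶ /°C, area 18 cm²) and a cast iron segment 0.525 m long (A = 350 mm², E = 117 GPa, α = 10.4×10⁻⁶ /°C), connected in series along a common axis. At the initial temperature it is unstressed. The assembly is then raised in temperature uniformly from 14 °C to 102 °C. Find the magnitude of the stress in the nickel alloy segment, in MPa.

σ ≈ 43.8 MPa (compressive)

With the walls removed the bar would change length by δ_free = Σ αᵢΔT Lᵢ = 12.9×10⁻⁶×88×575 + 10.4×10⁻⁶×88×525 = 1.133 mm.
The walls prevent any net length change, so an axial force P (same in every segment) develops. Compatibility: P · Σ Lᵢ/(AᵢEᵢ) = δ_free.
The series flexibility is Σ Lᵢ/(AᵢEᵢ) = 575/(1800×205×10³) + 525/(350×117×10³) = 1.438×10⁻⁵ mm/N.
So P = 1.133 / 1.438×10⁻⁵ = 78.81 kN, compressive.
σ_{nickel alloy} = P / A = 78810 / 1800 = 43.78 MPa.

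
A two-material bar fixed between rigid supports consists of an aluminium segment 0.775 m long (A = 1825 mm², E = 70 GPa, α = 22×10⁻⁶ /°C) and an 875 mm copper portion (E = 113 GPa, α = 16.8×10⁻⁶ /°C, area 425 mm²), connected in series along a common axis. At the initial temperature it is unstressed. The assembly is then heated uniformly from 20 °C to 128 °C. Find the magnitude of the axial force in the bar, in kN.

P ≈ 141 kN (compressive)

With the walls removed the bar would change length by δ_free = Σ αᵢΔT Lᵢ = 22×10⁻⁶×108×775 + 16.8×10⁻⁶×108×875 = 3.429 mm.
The walls prevent any net length change, so an axial force P (same in every segment) develops. Compatibility: P · Σ Lᵢ/(AᵢEᵢ) = δ_free.
Σ Lᵢ/(AᵢEᵢ) = 775/(1825×70×10³) + 875/(425×113×10³) = 2.429×10⁻⁵ mm/N.
P = 3.429 / 2.429×10⁻⁵ = 141200 N = 141.2 kN, compressive.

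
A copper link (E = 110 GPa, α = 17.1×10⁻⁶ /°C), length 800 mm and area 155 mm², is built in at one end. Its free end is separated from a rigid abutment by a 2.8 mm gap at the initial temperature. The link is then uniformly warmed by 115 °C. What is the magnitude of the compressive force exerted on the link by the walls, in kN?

P ≈ 0 kN

Unrestrained expansion: δ_free = αΔT L = 17.1×10⁻⁶ × 115 × 800 = 1.573 mm.
This is smaller than the 2.8 mm clearance, so the link expands freely without reaching the stop — the stress is zero.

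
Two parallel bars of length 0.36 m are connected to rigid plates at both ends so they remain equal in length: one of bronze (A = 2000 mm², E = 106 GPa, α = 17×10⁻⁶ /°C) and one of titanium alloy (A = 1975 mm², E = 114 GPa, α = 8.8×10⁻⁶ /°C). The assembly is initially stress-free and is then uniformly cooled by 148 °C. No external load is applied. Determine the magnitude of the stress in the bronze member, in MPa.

The bronze has the larger α, so on cooling it would change length more than the titanium alloy if both were free. The rigid plates force a common final length, so the bronze is put into tension and the titanium alloy into compression, with equal and opposite forces P (no external load).
Setting the final lengths equal and cancelling L: (α₁ − α₂)ΔT = P/(A₁E₁) + P/(A₂E₂).
|α₁ − α₂|·ΔT = 8.2×10⁻⁶ × 148 = 0.001214.
1/(A₁E₁) + 1/(A₂E₂) = 1/(2000×106×10³) + 1/(1975×114×10³) = 9.158×10⁻⁹ N⁻¹.
So P = 0.001214 / 9.158×10⁻⁹ = 132.5 kN.
σ_{bronze} = P/A₁ = 132500/2000 = 66.26 MPa, tensile.

σ ≈ 66.3 MPa (tensile)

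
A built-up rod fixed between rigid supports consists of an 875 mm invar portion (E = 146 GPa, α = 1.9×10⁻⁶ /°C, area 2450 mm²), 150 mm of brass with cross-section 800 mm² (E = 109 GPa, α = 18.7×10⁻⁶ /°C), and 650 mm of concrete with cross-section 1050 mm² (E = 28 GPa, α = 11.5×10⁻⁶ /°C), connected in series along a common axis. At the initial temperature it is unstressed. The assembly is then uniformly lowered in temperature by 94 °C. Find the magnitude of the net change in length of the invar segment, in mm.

|ΔL| ≈ 0.0518 mm

Free thermal contraction of the whole bar: Σ αᵢΔT Lᵢ = 1.9×10⁻⁶×94×875 + 18.7×10⁻⁶×94×150 + 11.5×10⁻⁶×94×650 = 1.123 mm.
The rigid supports impose zero overall length change; the single axial force P common to all segments must satisfy P Σ Lᵢ/(AᵢEᵢ) = δ_free.
The series flexibility is Σ Lᵢ/(AᵢEᵢ) = 875/(2450×146×10³) + 150/(800×109×10³) + 650/(1050×28×10³) = 2.628×10⁻⁵ mm/N.
P = 1.123 / 2.628×10⁻⁵ = 42720 N = 42.72 kN, tensile.
For the invar segment, free thermal change = 1.9×10⁻⁶×94×875 = 0.1563 mm and elastic change from P = 42720×875/(2450×146×10³) = 0.1045 mm; these oppose, so the net change is 0.0518 mm (segment shortens).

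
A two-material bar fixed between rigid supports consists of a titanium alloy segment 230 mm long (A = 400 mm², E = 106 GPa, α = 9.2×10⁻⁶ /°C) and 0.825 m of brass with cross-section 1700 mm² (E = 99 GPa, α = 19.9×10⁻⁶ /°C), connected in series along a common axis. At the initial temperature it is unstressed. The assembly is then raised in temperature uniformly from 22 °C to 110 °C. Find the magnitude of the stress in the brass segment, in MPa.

If the supports were absent, the total length change would be Σ αᵢΔT Lᵢ = 9.2×10⁻⁶×88×230 + 19.9×10⁻⁶×88×825 = 1.631 mm.
The rigid supports impose zero overall length change; the single axial force P common to all segments must satisfy P Σ Lᵢ/(AᵢEᵢ) = δ_free.
Σ Lᵢ/(AᵢEᵢ) = 230/(400×106×10³) + 825/(1700×99×10³) = 1.033×10⁻⁵ mm/N.
Hence P = δ_free / Σ(L/AE) = 1.631/1.033×10⁻⁵ = 157.9 kN (compressive).
σ_{brass} = P / A = 157900 / 1700 = 92.9 MPa.

σ ≈ 92.9 MPa (compressive)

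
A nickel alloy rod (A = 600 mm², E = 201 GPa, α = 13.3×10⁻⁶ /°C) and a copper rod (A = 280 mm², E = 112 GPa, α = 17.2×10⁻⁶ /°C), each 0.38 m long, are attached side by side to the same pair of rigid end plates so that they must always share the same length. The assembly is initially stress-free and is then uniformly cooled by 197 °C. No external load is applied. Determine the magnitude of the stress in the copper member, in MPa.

σ ≈ 68.3 MPa (tensile)

The copper has the larger α, so on cooling it would change length more than the nickel alloy if both were free. The rigid plates force a common final length, so the copper is put into tension and the nickel alloy into compression, with equal and opposite forces P (no external load).
Equating the net (thermal + elastic) strains gives |α₁ − α₂|·ΔT = P·[1/(A₁E₁) + 1/(A₂E₂)].
|α₁ − α₂|·ΔT = 3.9×10⁻⁶ × 197 = 0.0007683.
1/(A₁E₁) + 1/(A₂E₂) = 1/(600×201×10³) + 1/(280×112×10³) = 4.018×10⁻⁸ N⁻¹.
P = 0.0007683 / 4.018×10⁻⁸ = 19120 N = 19.12 kN.
σ_{copper} = P/A₂ = 19120/280 = 68.29 MPa, tensile.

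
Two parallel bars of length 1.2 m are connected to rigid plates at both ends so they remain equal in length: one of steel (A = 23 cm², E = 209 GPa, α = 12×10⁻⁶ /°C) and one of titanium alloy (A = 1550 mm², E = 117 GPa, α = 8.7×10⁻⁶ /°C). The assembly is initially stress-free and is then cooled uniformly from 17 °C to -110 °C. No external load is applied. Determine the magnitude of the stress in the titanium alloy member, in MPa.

The steel has the larger α, so on cooling it would change length more than the titanium alloy if both were free. The rigid plates force a common final length, so the steel is put into tension and the titanium alloy into compression, with equal and opposite forces P (no external load).
Compatibility of the two members (thermal + elastic change equal): (α₁ − α₂)ΔT = P·[1/(A₁E₁) + 1/(A₂E₂)].
|α₁ − α₂|·ΔT = 3.3×10⁻⁶ × 127 = 0.0004191.
1/(A₁E₁) + 1/(A₂E₂) = 1/(2300×209×10³) + 1/(1550×117×10³) = 7.594×10⁻⁹ N⁻¹.
So P = 0.0004191 / 7.594×10⁻⁹ = 55.18 kN.
σ_{titanium alloy} = P/A₂ = 55180/1550 = 35.6 MPa, compressive.

σ ≈ 35.6 MPa (compressive)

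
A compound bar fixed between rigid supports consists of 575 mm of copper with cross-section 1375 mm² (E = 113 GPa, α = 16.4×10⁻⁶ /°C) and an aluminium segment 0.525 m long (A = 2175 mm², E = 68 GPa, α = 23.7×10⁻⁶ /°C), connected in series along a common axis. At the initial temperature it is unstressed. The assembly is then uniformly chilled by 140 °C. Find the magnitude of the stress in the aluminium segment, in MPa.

σ ≈ 194 MPa (tensile)

Free thermal contraction of the whole bar: Σ αᵢΔT Lᵢ = 16.4×10⁻⁶×140×575 + 23.7×10⁻⁶×140×525 = 3.062 mm.
Since the ends are fixed, an axial force P builds up, equal in every segment, with P · Σ Lᵢ/(AᵢEᵢ) = δ_free.
The series flexibility is Σ Lᵢ/(AᵢEᵢ) = 575/(1375×113×10³) + 525/(2175×68×10³) = 7.25×10⁻⁶ mm/N.
So P = 3.062 / 7.25×10⁻⁶ = 422.3 kN, tensile.
σ_{aluminium} = P / A = 422300 / 2175 = 194.2 MPa.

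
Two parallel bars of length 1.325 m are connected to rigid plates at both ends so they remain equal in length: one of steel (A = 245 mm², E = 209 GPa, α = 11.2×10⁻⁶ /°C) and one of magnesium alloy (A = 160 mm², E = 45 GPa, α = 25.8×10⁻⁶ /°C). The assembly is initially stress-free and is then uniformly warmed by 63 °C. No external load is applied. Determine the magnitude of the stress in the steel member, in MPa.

Equilibrium of a rigid end plate with no external load gives equal and opposite internal forces ±P in the two members. Since α_{magnesium alloy} > α_{steel}, heating drives the magnesium alloy into compression and the steel into tension.
Equating the net (thermal + elastic) strains gives |α₁ − α₂|·ΔT = P·[1/(A₁E₁) + 1/(A₂E₂)].
|α₁ − α₂|·ΔT = 14.6×10⁻⁶ × 63 = 0.0009198.
1/(A₁E₁) + 1/(A₂E₂) = 1/(245×209×10³) + 1/(160×45×10³) = 1.584×10⁻⁷ N⁻¹.
P = 0.0009198 / 1.584×10⁻⁷ = 5806 N = 5.806 kN.
σ_{steel} = P/A₁ = 5806/245 = 23.7 MPa, tensile.

σ ≈ 23.7 MPa (tensile)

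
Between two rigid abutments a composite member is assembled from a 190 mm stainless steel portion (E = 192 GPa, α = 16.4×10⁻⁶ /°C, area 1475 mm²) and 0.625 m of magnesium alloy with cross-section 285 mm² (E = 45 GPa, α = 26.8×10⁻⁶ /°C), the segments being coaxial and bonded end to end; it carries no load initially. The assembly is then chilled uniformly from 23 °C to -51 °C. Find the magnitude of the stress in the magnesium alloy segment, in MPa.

With the walls removed the bar would change length by δ_free = Σ αᵢΔT Lᵢ = 16.4×10⁻⁶×74×190 + 26.8×10⁻⁶×74×625 = 1.47 mm.
Since the ends are fixed, an axial force P builds up, equal in every segment, with P · Σ Lᵢ/(AᵢEᵢ) = δ_free.
Σ Lᵢ/(AᵢEᵢ) = 190/(1475×192×10³) + 625/(285×45×10³) = 4.94×10⁻⁵ mm/N.
P = 1.47 / 4.94×10⁻⁵ = 29760 N = 29.76 kN, tensile.
σ_{magnesium alloy} = P / A = 29760 / 285 = 104.4 MPa.

σ ≈ 104 MPa (tensile)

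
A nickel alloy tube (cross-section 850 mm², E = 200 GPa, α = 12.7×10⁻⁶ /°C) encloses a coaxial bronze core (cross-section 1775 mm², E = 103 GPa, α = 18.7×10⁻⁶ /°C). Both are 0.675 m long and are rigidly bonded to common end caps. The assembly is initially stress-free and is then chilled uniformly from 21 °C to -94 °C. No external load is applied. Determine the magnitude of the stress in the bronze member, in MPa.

The bronze has the larger α, so on cooling it would change length more than the nickel alloy if both were free. The rigid plates force a common final length, so the bronze is put into tension and the nickel alloy into compression, with equal and opposite forces P (no external load).
Compatibility of the two members (thermal + elastic change equal): (α₁ − α₂)ΔT = P·[1/(A₁E₁) + 1/(A₂E₂)].
|α₁ − α₂|·ΔT = 6×10⁻⁶ × 115 = 0.00069.
1/(A₁E₁) + 1/(A₂E₂) = 1/(850×200×10³) + 1/(1775×103×10³) = 1.135×10⁻⁸ N⁻¹.
So P = 0.00069 / 1.135×10⁻⁸ = 60.78 kN.
σ_{bronze} = P/A₂ = 60780/1775 = 34.24 MPa, tensile.

σ ≈ 34.2 MPa (tensile)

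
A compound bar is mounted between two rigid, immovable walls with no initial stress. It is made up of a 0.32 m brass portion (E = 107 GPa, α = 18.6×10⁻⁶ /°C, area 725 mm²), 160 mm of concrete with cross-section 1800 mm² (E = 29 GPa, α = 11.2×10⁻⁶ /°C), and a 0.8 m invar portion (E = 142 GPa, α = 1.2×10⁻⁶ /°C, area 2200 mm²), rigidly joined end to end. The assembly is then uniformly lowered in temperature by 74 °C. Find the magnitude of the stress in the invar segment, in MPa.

Free thermal contraction of the whole bar: Σ αᵢΔT Lᵢ = 18.6×10⁻⁶×74×320 + 11.2×10⁻⁶×74×160 + 1.2×10⁻⁶×74×800 = 0.6441 mm.
Since the ends are fixed, an axial force P builds up, equal in every segment, with P · Σ Lᵢ/(AᵢEᵢ) = δ_free.
Σ Lᵢ/(AᵢEᵢ) = 320/(725×107×10³) + 160/(1800×29×10³) + 800/(2200×142×10³) = 9.751×10⁻⁶ mm/N.
Hence P = δ_free / Σ(L/AE) = 0.6441/9.751×10⁻⁶ = 66.05 kN (tensile).
σ_{invar} = P / A = 66050 / 2200 = 30.02 MPa.

σ ≈ 30 MPa (tensile)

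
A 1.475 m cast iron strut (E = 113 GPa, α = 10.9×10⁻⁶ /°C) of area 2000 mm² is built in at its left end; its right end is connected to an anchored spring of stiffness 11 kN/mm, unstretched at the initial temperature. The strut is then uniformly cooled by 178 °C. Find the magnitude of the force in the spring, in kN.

P ≈ 29.4 kN

The unrestrained thermal change is αΔT L = 10.9×10⁻⁶ × 178 × 1475 = 2.862 mm.
Let P be the tensile force in the spring. The strut extends elastically by PL/(AE) and the spring stretches by P/k; together these equal δ_free.
So P = δ_free / [L/(AE) + 1/k] = 2.862 / [ 1475/(2000×113×10³) + 1/(11×10³) ].
P = 2.862 / 9.744×10⁻⁵ = 29370 N.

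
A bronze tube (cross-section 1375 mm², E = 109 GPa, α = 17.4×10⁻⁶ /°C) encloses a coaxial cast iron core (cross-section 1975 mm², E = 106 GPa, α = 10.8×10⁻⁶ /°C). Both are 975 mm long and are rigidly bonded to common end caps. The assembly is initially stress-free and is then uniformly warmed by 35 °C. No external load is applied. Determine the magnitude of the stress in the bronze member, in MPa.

σ ≈ 14.7 MPa (compressive)

Both members must finish at the same length. With the larger α, the bronze tends to over-expand; the plates restrain it, putting the bronze in compression and the cast iron in tension. With no external load the two internal forces are equal and opposite, magnitude P.
Setting the final lengths equal and cancelling L: (α₁ − α₂)ΔT = P/(A₁E₁) + P/(A₂E₂).
|α₁ − α₂|·ΔT = 6.6×10⁻⁶ × 35 = 0.000231.
1/(A₁E₁) + 1/(A₂E₂) = 1/(1375×109×10³) + 1/(1975×106×10³) = 1.145×10⁻⁸ N⁻¹.
P = 0.000231 / 1.145×10⁻⁸ = 20180 N = 20.18 kN.
σ_{bronze} = P/A₁ = 20180/1375 = 14.67 MPa, compressive.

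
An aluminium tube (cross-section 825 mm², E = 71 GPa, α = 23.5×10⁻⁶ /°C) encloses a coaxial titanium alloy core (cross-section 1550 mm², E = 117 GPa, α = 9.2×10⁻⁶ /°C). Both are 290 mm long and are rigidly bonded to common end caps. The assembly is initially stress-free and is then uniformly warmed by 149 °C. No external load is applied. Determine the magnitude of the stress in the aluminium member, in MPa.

σ ≈ 114 MPa (compressive)

Equilibrium of a rigid end plate with no external load gives equal and opposite internal forces ±P in the two members. Since α_{aluminium} > α_{titanium alloy}, heating drives the aluminium into compression and the titanium alloy into tension.
Compatibility of the two members (thermal + elastic change equal): (α₁ − α₂)ΔT = P·[1/(A₁E₁) + 1/(A₂E₂)].
|α₁ − α₂|·ΔT = 14.3×10⁻⁶ × 149 = 0.002131.
1/(A₁E₁) + 1/(A₂E₂) = 1/(825×71×10³) + 1/(1550×117×10³) = 2.259×10⁻⁸ N⁻¹.
P = 0.002131 / 2.259×10⁻⁸ = 94340 N = 94.34 kN.
σ_{aluminium} = P/A₁ = 94340/825 = 114.3 MPa, compressive.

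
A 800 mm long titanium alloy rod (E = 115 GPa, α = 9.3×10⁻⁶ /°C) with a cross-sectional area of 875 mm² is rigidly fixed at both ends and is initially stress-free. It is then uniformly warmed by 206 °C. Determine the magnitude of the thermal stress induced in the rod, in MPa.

σ ≈ 220 MPa (compressive)

Because both ends are immovable the net strain is zero, and the suppressed thermal strain is αΔT = 9.3×10⁻⁶ × 206 = 1915.8×10⁻⁶.
The stress required to suppress this strain is σ = Eε = 115×10³ × 1915.8×10⁻⁶ = 220.3 MPa, compressive since the rod is trying to expand.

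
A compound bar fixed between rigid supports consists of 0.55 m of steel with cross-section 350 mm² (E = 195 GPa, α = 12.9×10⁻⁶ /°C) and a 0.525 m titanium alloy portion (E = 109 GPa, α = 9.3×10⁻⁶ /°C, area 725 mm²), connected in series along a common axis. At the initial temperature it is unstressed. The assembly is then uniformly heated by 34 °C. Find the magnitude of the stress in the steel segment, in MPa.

σ ≈ 79.1 MPa (compressive)

With the walls removed the bar would change length by δ_free = Σ αᵢΔT Lᵢ = 12.9×10⁻⁶×34×550 + 9.3×10⁻⁶×34×525 = 0.4072 mm.
Since the ends are fixed, an axial force P builds up, equal in every segment, with P · Σ Lᵢ/(AᵢEᵢ) = δ_free.
The series flexibility is Σ Lᵢ/(AᵢEᵢ) = 550/(350×195×10³) + 525/(725×109×10³) = 1.47×10⁻⁵ mm/N.
So P = 0.4072 / 1.47×10⁻⁵ = 27.7 kN, compressive.
σ_{steel} = P / A = 27700 / 350 = 79.14 MPa.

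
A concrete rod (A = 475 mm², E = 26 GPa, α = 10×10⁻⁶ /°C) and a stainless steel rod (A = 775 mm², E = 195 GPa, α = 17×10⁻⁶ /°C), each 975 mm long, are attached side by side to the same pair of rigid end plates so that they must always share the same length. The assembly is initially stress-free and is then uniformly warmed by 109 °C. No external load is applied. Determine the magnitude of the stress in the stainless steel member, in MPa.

σ ≈ 11.2 MPa (compressive)

Both members must finish at the same length. With the larger α, the stainless steel tends to over-expand; the plates restrain it, putting the stainless steel in compression and the concrete in tension. With no external load the two internal forces are equal and opposite, magnitude P.
Compatibility of the two members (thermal + elastic change equal): (α₁ − α₂)ΔT = P·[1/(A₁E₁) + 1/(A₂E₂)].
|α₁ − α₂|·ΔT = 7×10⁻⁶ × 109 = 0.000763.
1/(A₁E₁) + 1/(A₂E₂) = 1/(475×26×10³) + 1/(775×195×10³) = 8.759×10⁻⁸ N⁻¹.
P = 0.000763 / 8.759×10⁻⁸ = 8711 N = 8.711 kN.
σ_{stainless steel} = P/A₂ = 8711/775 = 11.24 MPa, compressive.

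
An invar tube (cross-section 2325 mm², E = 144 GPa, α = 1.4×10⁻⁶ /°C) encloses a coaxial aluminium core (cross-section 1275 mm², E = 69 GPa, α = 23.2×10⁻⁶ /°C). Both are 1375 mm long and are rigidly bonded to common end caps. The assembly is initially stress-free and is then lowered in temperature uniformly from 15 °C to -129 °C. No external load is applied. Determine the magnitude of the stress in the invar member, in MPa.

σ ≈ 94.1 MPa (compressive)

Equilibrium of a rigid end plate with no external load gives equal and opposite internal forces ±P in the two members. Since α_{aluminium} > α_{invar}, cooling drives the aluminium into tension and the invar into compression.
Setting the final lengths equal and cancelling L: (α₁ − α₂)ΔT = P/(A₁E₁) + P/(A₂E₂).
|α₁ − α₂|·ΔT = 21.8×10⁻⁶ × 144 = 0.003139.
1/(A₁E₁) + 1/(A₂E₂) = 1/(2325×144×10³) + 1/(1275×69×10³) = 1.435×10⁻⁸ N⁻¹.
So P = 0.003139 / 1.435×10⁻⁸ = 218.7 kN.
σ_{invar} = P/A₁ = 218700/2325 = 94.07 MPa, compressive.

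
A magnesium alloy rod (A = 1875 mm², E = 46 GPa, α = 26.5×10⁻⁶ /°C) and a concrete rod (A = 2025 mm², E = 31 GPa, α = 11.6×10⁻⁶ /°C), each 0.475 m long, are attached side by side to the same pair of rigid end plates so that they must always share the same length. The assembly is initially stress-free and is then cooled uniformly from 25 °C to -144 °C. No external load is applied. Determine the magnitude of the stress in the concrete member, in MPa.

Equilibrium of a rigid end plate with no external load gives equal and opposite internal forces ±P in the two members. Since α_{magnesium alloy} > α_{concrete}, cooling drives the magnesium alloy into tension and the concrete into compression.
Equating the net (thermal + elastic) strains gives |α₁ − α₂|·ΔT = P·[1/(A₁E₁) + 1/(A₂E₂)].
|α₁ − α₂|·ΔT = 14.9×10⁻⁶ × 169 = 0.002518.
1/(A₁E₁) + 1/(A₂E₂) = 1/(1875×46×10³) + 1/(2025×31×10³) = 2.752×10⁻⁸ N⁻¹.
P = 0.002518 / 2.752×10⁻⁸ = 91490 N = 91.49 kN.
σ_{concrete} = P/A₂ = 91490/2025 = 45.18 MPa, compressive.

σ ≈ 45.2 MPa (compressive)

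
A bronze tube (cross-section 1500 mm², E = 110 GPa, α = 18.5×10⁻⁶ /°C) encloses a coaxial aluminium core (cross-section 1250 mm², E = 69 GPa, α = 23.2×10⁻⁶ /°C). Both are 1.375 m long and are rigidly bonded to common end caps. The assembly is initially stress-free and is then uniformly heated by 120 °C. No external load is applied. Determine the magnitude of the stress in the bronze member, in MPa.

The aluminium has the larger α, so on heating it would change length more than the bronze if both were free. The rigid plates force a common final length, so the aluminium is put into compression and the bronze into tension, with equal and opposite forces P (no external load).
Equating the net (thermal + elastic) strains gives |α₁ − α₂|·ΔT = P·[1/(A₁E₁) + 1/(A₂E₂)].
|α₁ − α₂|·ΔT = 4.7×10⁻⁶ × 120 = 0.000564.
1/(A₁E₁) + 1/(A₂E₂) = 1/(1500×110×10³) + 1/(1250×69×10³) = 1.765×10⁻⁸ N⁻¹.
So P = 0.000564 / 1.765×10⁻⁸ = 31.95 kN.
σ_{bronze} = P/A₁ = 31950/1500 = 21.3 MPa, tensile.

σ ≈ 21.3 MPa (tensile)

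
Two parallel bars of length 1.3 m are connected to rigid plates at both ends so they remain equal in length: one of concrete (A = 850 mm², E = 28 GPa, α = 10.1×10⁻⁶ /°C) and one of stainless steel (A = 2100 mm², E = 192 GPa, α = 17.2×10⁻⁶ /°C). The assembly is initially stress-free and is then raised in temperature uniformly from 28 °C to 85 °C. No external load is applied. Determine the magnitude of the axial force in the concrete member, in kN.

P ≈ 9.1 kN (tensile in the concrete)

Equilibrium of a rigid end plate with no external load gives equal and opposite internal forces ±P in the two members. Since α_{stainless steel} > α_{concrete}, heating drives the stainless steel into compression and the concrete into tension.
Equating the net (thermal + elastic) strains gives |α₁ − α₂|·ΔT = P·[1/(A₁E₁) + 1/(A₂E₂)].
|α₁ − α₂|·ΔT = 7.1×10⁻⁶ × 57 = 0.0004047.
1/(A₁E₁) + 1/(A₂E₂) = 1/(850×28×10³) + 1/(2100×192×10³) = 4.45×10⁻⁸ N⁻¹.
So P = 0.0004047 / 4.45×10⁻⁸ = 9.095 kN.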